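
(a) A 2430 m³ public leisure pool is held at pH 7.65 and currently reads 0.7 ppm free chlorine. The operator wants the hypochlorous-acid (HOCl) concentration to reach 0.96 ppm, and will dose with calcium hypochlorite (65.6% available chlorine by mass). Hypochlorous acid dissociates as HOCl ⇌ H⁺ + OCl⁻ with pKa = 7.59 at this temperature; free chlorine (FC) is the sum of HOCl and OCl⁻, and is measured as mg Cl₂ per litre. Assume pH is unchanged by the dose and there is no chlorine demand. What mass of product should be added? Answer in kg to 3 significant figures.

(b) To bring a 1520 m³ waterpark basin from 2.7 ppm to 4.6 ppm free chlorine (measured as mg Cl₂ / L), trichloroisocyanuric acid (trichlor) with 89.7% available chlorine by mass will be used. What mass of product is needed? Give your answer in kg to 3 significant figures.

(a) Volume: 2430 m³ = 2,430,000 L.
(a) [OCl⁻]/[HOCl] = 10^(pH − pKa) = 10^(7.65 − 7.59) = 1.148; fraction as HOCl = 1/(1 + 1.148) = 0.4655.
(a) Free chlorine required for 0.96 ppm HOCl: 0.96 / 0.4655 = 2.062 ppm.
(a) FC to add: 2.062 − 0.7 = 1.362 mg/L as Cl₂.
(a) Cl₂ equivalent: 1.362 mg/L × 2,430,000 L = 3310 g.
(a) Product at 65.6% available Cl: 3310 / 0.656 = 5046 g.

(b) Volume: 1520 m³ = 1,520,000 L.
(b) Chlorine deficit: 4.6 − 2.7 = 1.9 ppm = 1.9 mg/L as Cl₂.
(b) Cl₂ equivalent needed: 1.9 mg/L × 1,520,000 L = 2,888,000 mg = 2888 g.
(b) Product at 89.7% available chlorine: 2888 / 0.897 = 3220 g.

(a) 5.05 kg; (b) 3.22 kg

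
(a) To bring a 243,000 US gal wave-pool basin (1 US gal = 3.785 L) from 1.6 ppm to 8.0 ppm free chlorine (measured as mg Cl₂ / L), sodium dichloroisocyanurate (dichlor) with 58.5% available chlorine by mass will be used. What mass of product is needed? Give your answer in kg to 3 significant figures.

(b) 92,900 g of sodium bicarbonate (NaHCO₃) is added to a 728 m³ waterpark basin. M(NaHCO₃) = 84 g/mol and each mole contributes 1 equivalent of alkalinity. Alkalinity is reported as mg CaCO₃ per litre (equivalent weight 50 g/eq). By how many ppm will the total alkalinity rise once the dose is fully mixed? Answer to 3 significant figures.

(a) Volume: 243,000 US gal × 3.785 L/gal = 919,755 L.
(a) Chlorine deficit: 8.0 − 1.6 = 6.4 ppm = 6.4 mg/L as Cl₂.
(a) Cl₂ equivalent needed: 6.4 mg/L × 919,755 L = 5,886,000 mg = 5886 g.
(a) Product at 58.5% available chlorine: 5886 / 0.585 = 10,060 g.

(b) Volume: 728 m³ = 728,000 L.
(b) Moles of NaHCO₃: 92,900 g ÷ 84 g/mol = 1106 mol → 1106 eq of alkalinity.
(b) As CaCO₃: 1106 eq × 50 g/eq = 55,300 g.
(b) Rise: 55,300 g / 728,000 L × 1000 = 75.96 mg/L.

(a) 10.1 kg; (b) 76.0 ppm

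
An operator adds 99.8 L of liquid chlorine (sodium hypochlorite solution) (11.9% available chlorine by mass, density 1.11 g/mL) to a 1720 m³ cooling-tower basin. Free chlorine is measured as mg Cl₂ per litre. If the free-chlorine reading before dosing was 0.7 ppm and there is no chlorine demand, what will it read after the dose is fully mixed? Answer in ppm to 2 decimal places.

8.36 ppm

Volume: 1720 m³ = 1,720,000 L.
Mass of solution: 99.8 L × 1000 mL/L × 1.11 g/mL = 110,800 g.
Available chlorine delivered: 110,800 g × 0.119 = 13,180 g as Cl₂.
Concentration rise: 13,180 g / 1,720,000 L = 7.664 mg/L = 7.66 ppm.
Final FC: 0.7 + 7.66 = 8.36 ppm.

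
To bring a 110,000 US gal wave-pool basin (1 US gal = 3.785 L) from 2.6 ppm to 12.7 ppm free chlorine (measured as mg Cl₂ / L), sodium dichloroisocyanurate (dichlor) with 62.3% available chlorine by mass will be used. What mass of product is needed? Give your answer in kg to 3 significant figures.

6.75 kg

Volume: 110,000 US gal × 3.785 L/gal = 416,350 L.
Chlorine deficit: 12.7 − 2.6 = 10.1 ppm = 10.1 mg/L as Cl₂.
Cl₂ equivalent needed: 10.1 mg/L × 416,350 L = 4,205,000 mg = 4205 g.
Product at 62.3% available chlorine: 4205 / 0.623 = 6750 g.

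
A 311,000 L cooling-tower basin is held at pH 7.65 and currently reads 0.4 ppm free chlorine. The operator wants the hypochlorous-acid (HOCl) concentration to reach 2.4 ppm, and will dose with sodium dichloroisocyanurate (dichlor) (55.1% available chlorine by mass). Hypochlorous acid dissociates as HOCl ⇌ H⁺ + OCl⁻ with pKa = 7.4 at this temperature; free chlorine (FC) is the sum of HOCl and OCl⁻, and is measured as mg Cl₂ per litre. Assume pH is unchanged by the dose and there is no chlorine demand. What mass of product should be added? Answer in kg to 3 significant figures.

3.54 kg

[OCl⁻]/[HOCl] = 10^(pH − pKa) = 10^(7.65 − 7.4) = 1.778; fraction as HOCl = 1/(1 + 1.778) = 0.3599.
Free chlorine required for 2.4 ppm HOCl: 2.4 / 0.3599 = 6.668 ppm.
FC to add: 6.668 − 0.4 = 6.268 mg/L as Cl₂.
Cl₂ equivalent: 6.268 mg/L × 311,000 L = 1949 g.
Product at 55.1% available Cl: 1949 / 0.551 = 3538 g.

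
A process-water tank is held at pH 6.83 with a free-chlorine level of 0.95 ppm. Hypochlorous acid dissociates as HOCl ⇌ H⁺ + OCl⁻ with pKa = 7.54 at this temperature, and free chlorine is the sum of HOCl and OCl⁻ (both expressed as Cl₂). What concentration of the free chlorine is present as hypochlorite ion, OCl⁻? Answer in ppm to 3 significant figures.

0.155 ppm

[OCl⁻]/[HOCl] = 10^(pH − pKa) = 10^(6.83 − 7.54) = 10^-0.71 = 0.195.
Fraction as HOCl = 1 / (1 + 0.195) = 0.8368.
OCl⁻ = (1 − 0.8368) × 0.95 ppm = 0.155 ppm.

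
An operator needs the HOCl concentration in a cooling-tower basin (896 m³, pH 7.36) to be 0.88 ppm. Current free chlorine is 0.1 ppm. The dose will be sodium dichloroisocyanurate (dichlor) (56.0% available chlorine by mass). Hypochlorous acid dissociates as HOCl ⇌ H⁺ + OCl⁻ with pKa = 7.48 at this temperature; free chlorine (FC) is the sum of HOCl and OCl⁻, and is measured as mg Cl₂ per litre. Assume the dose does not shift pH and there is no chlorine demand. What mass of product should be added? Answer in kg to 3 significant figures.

2.32 kg

Volume: 896 m³ = 896,000 L.
[OCl⁻]/[HOCl] = 10^(pH − pKa) = 10^(7.36 − 7.48) = 0.7586; fraction as HOCl = 1/(1 + 0.7586) = 0.5686.
Free chlorine required for 0.88 ppm HOCl: 0.88 / 0.5686 = 1.548 ppm.
FC to add: 1.548 − 0.1 = 1.448 mg/L as Cl₂.
Cl₂ equivalent: 1.448 mg/L × 896,000 L = 1297 g.
Product at 56.0% available Cl: 1297 / 0.56 = 2316 g.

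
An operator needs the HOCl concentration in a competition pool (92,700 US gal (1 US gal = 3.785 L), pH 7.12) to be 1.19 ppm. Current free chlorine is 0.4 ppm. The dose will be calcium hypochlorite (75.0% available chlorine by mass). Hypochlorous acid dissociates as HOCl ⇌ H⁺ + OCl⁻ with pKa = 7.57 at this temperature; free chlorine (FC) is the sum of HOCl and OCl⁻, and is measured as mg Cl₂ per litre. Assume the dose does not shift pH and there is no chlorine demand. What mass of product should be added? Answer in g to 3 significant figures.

567 g

Volume: 92,700 US gal × 3.785 L/gal = 350,870 L.
[OCl⁻]/[HOCl] = 10^(pH − pKa) = 10^(7.12 − 7.57) = 0.3548; fraction as HOCl = 1/(1 + 0.3548) = 0.7381.
Free chlorine required for 1.19 ppm HOCl: 1.19 / 0.7381 = 1.612 ppm.
FC to add: 1.612 − 0.4 = 1.212 mg/L as Cl₂.
Cl₂ equivalent: 1.212 mg/L × 350,870 L = 425.3 g.
Product at 75.0% available Cl: 425.3 / 0.75 = 567.1 g.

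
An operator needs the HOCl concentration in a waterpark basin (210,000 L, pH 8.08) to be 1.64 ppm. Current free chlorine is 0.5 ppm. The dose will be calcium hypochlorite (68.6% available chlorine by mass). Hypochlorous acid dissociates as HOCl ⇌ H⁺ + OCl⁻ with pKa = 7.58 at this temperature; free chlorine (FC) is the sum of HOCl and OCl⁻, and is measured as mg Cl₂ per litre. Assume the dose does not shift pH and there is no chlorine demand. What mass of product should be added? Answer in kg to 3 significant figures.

[OCl⁻]/[HOCl] = 10^(pH − pKa) = 10^(8.08 − 7.58) = 3.162; fraction as HOCl = 1/(1 + 3.162) = 0.2403.
Free chlorine required for 1.64 ppm HOCl: 1.64 / 0.2403 = 6.826 ppm.
FC to add: 6.826 − 0.5 = 6.326 mg/L as Cl₂.
Cl₂ equivalent: 6.326 mg/L × 210,000 L = 1328 g.
Product at 68.6% available Cl: 1328 / 0.686 = 1937 g.

1.94 kg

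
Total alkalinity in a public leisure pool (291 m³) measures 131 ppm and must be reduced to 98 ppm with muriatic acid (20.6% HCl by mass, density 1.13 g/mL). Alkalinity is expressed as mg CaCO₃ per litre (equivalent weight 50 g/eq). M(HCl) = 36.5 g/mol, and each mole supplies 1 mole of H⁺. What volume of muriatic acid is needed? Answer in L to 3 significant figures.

Volume: 291 m³ = 291,000 L.
Alkalinity to neutralize: (131 − 98) = 33 mg/L as CaCO₃ × 291,000 L = 9603 g as CaCO₃.
Equivalents of H⁺ required: 9603 ÷ 50 g/eq = 192.1 eq = 192.1 mol HCl.
Mass of HCl: 192.1 × 36.5 = 7010 g.
Mass of 20.6% solution: 7010 / 0.206 = 34,030 g.
Volume: 34,030 g ÷ 1.13 g/mL = 30,120 mL.

30.1 L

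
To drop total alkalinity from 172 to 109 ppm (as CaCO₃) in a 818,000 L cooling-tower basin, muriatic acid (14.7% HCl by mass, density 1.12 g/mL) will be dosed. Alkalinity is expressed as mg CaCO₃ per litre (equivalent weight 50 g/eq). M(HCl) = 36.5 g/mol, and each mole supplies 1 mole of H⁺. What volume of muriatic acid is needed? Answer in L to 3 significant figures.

228 L

Alkalinity to neutralize: (172 − 109) = 63 mg/L as CaCO₃ × 818,000 L = 51,530 g as CaCO₃.
Equivalents of H⁺ required: 51,530 ÷ 50 g/eq = 1031 eq = 1031 mol HCl.
Mass of HCl: 1031 × 36.5 = 37,620 g.
Mass of 14.7% solution: 37,620 / 0.147 = 255,900 g.
Volume: 255,900 g ÷ 1.12 g/mL = 228,500 mL.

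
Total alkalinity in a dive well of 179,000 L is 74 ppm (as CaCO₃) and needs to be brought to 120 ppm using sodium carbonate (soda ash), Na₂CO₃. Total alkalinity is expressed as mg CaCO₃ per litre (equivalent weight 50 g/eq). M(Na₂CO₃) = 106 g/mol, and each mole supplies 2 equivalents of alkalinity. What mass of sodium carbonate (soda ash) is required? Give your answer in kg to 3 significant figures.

8.73 kg

Alkalinity to add: (120 − 74) = 46 mg/L as CaCO₃ × 179,000 L = 8234 g as CaCO₃.
Equivalents: 8234 g ÷ 50 g/eq = 164.7 eq.
Each mole of Na₂CO₃ supplies 2 eq, so 164.7 / 2 = 82.34 mol.
Mass: 82.34 mol × 106 g/mol = 8728 g.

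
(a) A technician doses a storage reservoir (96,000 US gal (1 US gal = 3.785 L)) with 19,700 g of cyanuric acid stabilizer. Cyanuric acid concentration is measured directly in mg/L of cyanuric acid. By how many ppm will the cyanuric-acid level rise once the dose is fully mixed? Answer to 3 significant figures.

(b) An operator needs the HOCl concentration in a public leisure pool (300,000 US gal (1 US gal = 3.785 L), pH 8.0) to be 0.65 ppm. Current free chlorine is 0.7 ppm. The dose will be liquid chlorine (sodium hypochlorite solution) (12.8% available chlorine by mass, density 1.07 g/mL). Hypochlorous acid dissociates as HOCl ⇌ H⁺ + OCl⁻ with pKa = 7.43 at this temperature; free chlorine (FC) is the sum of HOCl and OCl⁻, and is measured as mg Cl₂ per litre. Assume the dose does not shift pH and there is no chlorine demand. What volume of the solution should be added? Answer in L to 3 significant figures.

(a) Volume: 96,000 US gal × 3.785 L/gal = 363,360 L.
(a) Rise: 19,700 g / 363,360 L × 1000 = 54.22 mg/L.

(b) Volume: 300,000 US gal × 3.785 L/gal = 1,135,500 L.
(b) [OCl⁻]/[HOCl] = 10^(pH − pKa) = 10^(8.0 − 7.43) = 3.715; fraction as HOCl = 1/(1 + 3.715) = 0.2121.
(b) Free chlorine required for 0.65 ppm HOCl: 0.65 / 0.2121 = 3.065 ppm.
(b) FC to add: 3.065 − 0.7 = 2.365 mg/L as Cl₂.
(b) Cl₂ equivalent: 2.365 mg/L × 1,135,500 L = 2685 g.
(b) Product at 12.8% available Cl: 2685 / 0.128 = 20,980 g.
(b) Volume: 20,980 g ÷ 1.07 g/mL = 19,610 mL.

(a) 54.2 ppm; (b) 19.6 L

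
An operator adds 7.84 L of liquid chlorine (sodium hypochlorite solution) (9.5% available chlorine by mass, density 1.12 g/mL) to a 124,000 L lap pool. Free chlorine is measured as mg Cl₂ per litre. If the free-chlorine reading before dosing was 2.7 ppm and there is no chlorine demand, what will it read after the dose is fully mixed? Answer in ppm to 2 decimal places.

Mass of solution: 7.84 L × 1000 mL/L × 1.12 g/mL = 8781 g.
Available chlorine delivered: 8781 g × 0.095 = 834.2 g as Cl₂.
Concentration rise: 834.2 g / 124,000 L = 6.727 mg/L = 6.73 ppm.
Final FC: 2.7 + 6.73 = 9.43 ppm.

9.43 ppm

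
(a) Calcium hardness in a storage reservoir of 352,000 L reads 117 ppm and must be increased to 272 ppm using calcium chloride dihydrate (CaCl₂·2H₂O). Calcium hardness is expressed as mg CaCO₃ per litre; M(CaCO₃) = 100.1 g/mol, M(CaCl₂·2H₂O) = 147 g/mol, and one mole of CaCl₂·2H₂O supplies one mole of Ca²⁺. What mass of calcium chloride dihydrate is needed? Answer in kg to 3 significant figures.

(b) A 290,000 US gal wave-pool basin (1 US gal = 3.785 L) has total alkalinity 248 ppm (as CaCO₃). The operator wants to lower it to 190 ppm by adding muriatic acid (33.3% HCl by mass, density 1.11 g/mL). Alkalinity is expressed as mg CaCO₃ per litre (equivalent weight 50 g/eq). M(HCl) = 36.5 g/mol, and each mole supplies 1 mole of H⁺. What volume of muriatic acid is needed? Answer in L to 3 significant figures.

(a) 80.1 kg; (b) 126 L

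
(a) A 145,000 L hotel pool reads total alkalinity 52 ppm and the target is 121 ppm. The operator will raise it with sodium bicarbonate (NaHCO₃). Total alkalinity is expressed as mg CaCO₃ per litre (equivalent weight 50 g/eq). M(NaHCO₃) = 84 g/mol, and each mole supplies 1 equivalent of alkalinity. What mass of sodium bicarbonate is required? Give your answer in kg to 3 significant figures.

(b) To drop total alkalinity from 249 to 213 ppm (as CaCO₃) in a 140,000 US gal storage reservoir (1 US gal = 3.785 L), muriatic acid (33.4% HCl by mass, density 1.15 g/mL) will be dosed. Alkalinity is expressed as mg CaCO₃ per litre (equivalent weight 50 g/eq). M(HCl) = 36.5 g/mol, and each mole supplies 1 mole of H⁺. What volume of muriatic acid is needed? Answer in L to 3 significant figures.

(a) 16.8 kg; (b) 36.3 L

(a) Alkalinity to add: (121 − 52) = 69 mg/L as CaCO₃ × 145,000 L = 10,000 g as CaCO₃.
(a) Equivalents: 10,000 g ÷ 50 g/eq = 200.1 eq.
(a) NaHCO₃ supplies 1 eq per mole → 200.1 mol.
(a) Mass: 200.1 mol × 84 g/mol = 16,810 g.

(b) Volume: 140,000 US gal × 3.785 L/gal = 529,900 L.
(b) Alkalinity to neutralize: (249 − 213) = 36 mg/L as CaCO₃ × 529,900 L = 19,080 g as CaCO₃.
(b) Equivalents of H⁺ required: 19,080 ÷ 50 g/eq = 381.5 eq = 381.5 mol HCl.
(b) Mass of HCl: 381.5 × 36.5 = 13,930 g.
(b) Mass of 33.4% solution: 13,930 / 0.334 = 41,690 g.
(b) Volume: 41,690 g ÷ 1.15 g/mL = 36,260 mL.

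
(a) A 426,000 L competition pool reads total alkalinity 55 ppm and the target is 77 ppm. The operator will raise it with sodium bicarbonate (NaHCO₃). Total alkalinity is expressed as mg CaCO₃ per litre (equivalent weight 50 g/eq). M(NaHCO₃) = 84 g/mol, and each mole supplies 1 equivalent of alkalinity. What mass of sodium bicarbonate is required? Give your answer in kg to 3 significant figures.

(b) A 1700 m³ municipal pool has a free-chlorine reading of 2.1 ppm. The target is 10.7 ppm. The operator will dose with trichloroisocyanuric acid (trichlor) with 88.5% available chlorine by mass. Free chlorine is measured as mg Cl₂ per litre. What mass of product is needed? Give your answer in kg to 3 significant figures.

(a) 15.7 kg; (b) 16.5 kg

(a) Alkalinity to add: (77 − 55) = 22 mg/L as CaCO₃ × 426,000 L = 9372 g as CaCO₃.
(a) Equivalents: 9372 g ÷ 50 g/eq = 187.4 eq.
(a) NaHCO₃ supplies 1 eq per mole → 187.4 mol.
(a) Mass: 187.4 mol × 84 g/mol = 15,740 g.

(b) Volume: 1700 m³ = 1,700,000 L.
(b) Chlorine deficit: 10.7 − 2.1 = 8.6 ppm = 8.6 mg/L as Cl₂.
(b) Cl₂ equivalent needed: 8.6 mg/L × 1,700,000 L = 14,620,000 mg = 14,620 g.
(b) Product at 88.5% available chlorine: 14,620 / 0.885 = 16,520 g.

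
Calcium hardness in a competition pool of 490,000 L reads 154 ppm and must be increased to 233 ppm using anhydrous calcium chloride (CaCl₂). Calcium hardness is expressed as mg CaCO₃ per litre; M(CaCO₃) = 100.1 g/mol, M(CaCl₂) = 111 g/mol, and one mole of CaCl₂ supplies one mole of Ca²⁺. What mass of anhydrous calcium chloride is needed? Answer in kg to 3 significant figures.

Hardness to add: (233 − 154) = 79 mg/L as CaCO₃ × 490,000 L = 38,710 g as CaCO₃.
Moles of Ca²⁺ (1 mol Ca²⁺ ≡ 1 mol CaCO₃): 38,710 / 100.1 g/mol = 386.7 mol.
Mass of CaCl₂: 386.7 × 111 = 42,930 g.

42.9 kg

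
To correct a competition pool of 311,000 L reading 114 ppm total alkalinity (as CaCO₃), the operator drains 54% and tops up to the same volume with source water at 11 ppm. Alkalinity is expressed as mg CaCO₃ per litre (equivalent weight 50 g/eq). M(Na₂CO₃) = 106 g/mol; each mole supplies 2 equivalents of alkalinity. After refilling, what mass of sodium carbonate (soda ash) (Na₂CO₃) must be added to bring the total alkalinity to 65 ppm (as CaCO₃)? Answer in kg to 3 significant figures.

2.18 kg

After draining 54% and refilling: 114 × 0.46 + 11 × 0.54 = 58.38 ppm.
Deficit to target: 65 − 58.38 = 6.62 mg/L.
As CaCO₃: 6.62 mg/L × 311,000 L = 2059 g; ÷ 50 g/eq ÷ 2 = 20.59 mol Na₂CO₃.
Mass: 20.59 × 106 = 2182 g.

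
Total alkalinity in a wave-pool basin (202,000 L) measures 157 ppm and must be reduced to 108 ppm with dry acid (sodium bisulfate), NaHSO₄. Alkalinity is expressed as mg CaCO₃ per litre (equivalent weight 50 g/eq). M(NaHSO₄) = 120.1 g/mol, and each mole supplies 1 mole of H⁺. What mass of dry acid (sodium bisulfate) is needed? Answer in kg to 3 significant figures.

23.8 kg

Alkalinity to neutralize: (157 − 108) = 49 mg/L as CaCO₃ × 202,000 L = 9898 g as CaCO₃.
Equivalents of H⁺ required: 9898 ÷ 50 g/eq = 198 eq = 198 mol NaHSO₄.
Mass of NaHSO₄: 198 × 120.1 = 23,770 g.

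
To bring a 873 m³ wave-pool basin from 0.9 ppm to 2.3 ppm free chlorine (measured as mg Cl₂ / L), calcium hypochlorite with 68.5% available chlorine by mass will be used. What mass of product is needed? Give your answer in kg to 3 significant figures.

1.78 kg

Volume: 873 m³ = 873,000 L.
Chlorine deficit: 2.3 − 0.9 = 1.4 ppm = 1.4 mg/L as Cl₂.
Cl₂ equivalent needed: 1.4 mg/L × 873,000 L = 1,222,000 mg = 1222 g.
Product at 68.5% available chlorine: 1222 / 0.685 = 1784 g.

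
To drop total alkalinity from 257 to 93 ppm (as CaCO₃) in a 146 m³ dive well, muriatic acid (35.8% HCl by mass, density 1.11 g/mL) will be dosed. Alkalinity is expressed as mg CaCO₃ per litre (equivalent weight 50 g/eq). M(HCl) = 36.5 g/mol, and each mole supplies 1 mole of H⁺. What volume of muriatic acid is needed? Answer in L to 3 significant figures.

Volume: 146 m³ = 146,000 L.
Alkalinity to neutralize: (257 − 93) = 164 mg/L as CaCO₃ × 146,000 L = 23,940 g as CaCO₃.
Equivalents of H⁺ required: 23,940 ÷ 50 g/eq = 478.9 eq = 478.9 mol HCl.
Mass of HCl: 478.9 × 36.5 = 17,480 g.
Mass of 35.8% solution: 17,480 / 0.358 = 48,820 g.
Volume: 48,820 g ÷ 1.11 g/mL = 43,990 mL.

44.0 L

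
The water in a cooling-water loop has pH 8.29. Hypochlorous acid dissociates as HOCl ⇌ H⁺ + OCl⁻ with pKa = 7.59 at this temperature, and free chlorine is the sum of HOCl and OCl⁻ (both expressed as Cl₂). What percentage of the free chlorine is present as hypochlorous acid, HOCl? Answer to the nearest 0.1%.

[OCl⁻]/[HOCl] = 10^(pH − pKa) = 10^(8.29 − 7.59) = 10^0.70 = 5.012.
Fraction as HOCl = 1 / (1 + 5.012) = 0.1663.

16.6%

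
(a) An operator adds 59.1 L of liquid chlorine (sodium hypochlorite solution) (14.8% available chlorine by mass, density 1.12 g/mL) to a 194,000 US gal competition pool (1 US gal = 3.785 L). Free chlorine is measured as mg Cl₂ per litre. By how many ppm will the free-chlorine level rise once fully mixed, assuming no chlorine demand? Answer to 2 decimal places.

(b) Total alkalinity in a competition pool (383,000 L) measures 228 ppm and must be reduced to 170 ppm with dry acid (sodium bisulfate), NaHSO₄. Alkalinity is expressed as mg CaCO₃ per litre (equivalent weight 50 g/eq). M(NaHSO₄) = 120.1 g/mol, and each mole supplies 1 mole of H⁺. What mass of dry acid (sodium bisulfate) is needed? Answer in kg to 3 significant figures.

(a) 13.34 ppm; (b) 53.4 kg

(a) Volume: 194,000 US gal × 3.785 L/gal = 734,290 L.
(a) Mass of solution: 59.1 L × 1000 mL/L × 1.12 g/mL = 66,190 g.
(a) Available chlorine delivered: 66,190 g × 0.148 = 9796 g as Cl₂.
(a) Concentration rise: 9796 g / 734,290 L = 13.34 mg/L = 13.34 ppm.

(b) Alkalinity to neutralize: (228 − 170) = 58 mg/L as CaCO₃ × 383,000 L = 22,210 g as CaCO₃.
(b) Equivalents of H⁺ required: 22,210 ÷ 50 g/eq = 444.3 eq = 444.3 mol NaHSO₄.
(b) Mass of NaHSO₄: 444.3 × 120.1 = 53,360 g.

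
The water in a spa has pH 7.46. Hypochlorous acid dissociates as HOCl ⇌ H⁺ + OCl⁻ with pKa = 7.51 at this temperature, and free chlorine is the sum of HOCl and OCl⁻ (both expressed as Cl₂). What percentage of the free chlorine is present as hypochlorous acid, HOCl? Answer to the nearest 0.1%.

[OCl⁻]/[HOCl] = 10^(pH − pKa) = 10^(7.46 − 7.51) = 10^-0.05 = 0.8913.
Fraction as HOCl = 1 / (1 + 0.8913) = 0.5288.

52.9%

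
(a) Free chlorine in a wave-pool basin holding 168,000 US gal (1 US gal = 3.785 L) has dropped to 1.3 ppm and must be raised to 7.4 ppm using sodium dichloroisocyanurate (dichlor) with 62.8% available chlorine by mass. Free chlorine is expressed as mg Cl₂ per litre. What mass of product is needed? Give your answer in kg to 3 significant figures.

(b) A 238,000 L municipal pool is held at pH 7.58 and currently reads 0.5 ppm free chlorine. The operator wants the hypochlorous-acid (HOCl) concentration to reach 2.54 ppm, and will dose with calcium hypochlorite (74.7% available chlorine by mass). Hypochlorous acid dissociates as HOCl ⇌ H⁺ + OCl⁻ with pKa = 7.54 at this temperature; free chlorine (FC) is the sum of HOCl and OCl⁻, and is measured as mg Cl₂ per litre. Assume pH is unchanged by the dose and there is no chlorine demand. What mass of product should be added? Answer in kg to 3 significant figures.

(a) 6.18 kg; (b) 1.54 kg

(a) Volume: 168,000 US gal × 3.785 L/gal = 635,880 L.
(a) Chlorine deficit: 7.4 − 1.3 = 6.1 ppm = 6.1 mg/L as Cl₂.
(a) Cl₂ equivalent needed: 6.1 mg/L × 635,880 L = 3,879,000 mg = 3879 g.
(a) Product at 62.8% available chlorine: 3879 / 0.628 = 6177 g.

(b) [OCl⁻]/[HOCl] = 10^(pH − pKa) = 10^(7.58 − 7.54) = 1.096; fraction as HOCl = 1/(1 + 1.096) = 0.477.
(b) Free chlorine required for 2.54 ppm HOCl: 2.54 / 0.477 = 5.325 ppm.
(b) FC to add: 5.325 − 0.5 = 4.825 mg/L as Cl₂.
(b) Cl₂ equivalent: 4.825 mg/L × 238,000 L = 1148 g.
(b) Product at 74.7% available Cl: 1148 / 0.747 = 1537 g.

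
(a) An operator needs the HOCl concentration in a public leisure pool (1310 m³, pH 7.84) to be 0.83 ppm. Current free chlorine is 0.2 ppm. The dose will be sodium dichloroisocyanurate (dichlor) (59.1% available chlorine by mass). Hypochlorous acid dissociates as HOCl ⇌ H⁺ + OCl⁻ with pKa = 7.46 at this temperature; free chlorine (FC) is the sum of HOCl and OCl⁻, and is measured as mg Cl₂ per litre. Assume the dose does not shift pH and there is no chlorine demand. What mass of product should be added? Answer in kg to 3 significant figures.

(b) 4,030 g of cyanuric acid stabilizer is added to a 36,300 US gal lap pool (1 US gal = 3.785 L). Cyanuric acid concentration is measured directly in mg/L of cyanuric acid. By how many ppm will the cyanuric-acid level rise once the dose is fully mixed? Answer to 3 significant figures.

(a) 5.81 kg; (b) 29.3 ppm

(a) Volume: 1310 m³ = 1,310,000 L.
(a) [OCl⁻]/[HOCl] = 10^(pH − pKa) = 10^(7.84 − 7.46) = 2.399; fraction as HOCl = 1/(1 + 2.399) = 0.2942.
(a) Free chlorine required for 0.83 ppm HOCl: 0.83 / 0.2942 = 2.821 ppm.
(a) FC to add: 2.821 − 0.2 = 2.621 mg/L as Cl₂.
(a) Cl₂ equivalent: 2.621 mg/L × 1,310,000 L = 3434 g.
(a) Product at 59.1% available Cl: 3434 / 0.591 = 5810 g.

(b) Volume: 36,300 US gal × 3.785 L/gal = 137,396 L.
(b) Rise: 4,030 g / 137,396 L × 1000 = 29.33 mg/L.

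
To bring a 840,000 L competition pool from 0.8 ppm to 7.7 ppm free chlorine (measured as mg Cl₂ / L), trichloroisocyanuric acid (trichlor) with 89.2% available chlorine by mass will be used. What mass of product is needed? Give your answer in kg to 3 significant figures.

Chlorine deficit: 7.7 − 0.8 = 6.9 ppm = 6.9 mg/L as Cl₂.
Cl₂ equivalent needed: 6.9 mg/L × 840,000 L = 5,796,000 mg = 5796 g.
Product at 89.2% available chlorine: 5796 / 0.892 = 6498 g.

6.50 kg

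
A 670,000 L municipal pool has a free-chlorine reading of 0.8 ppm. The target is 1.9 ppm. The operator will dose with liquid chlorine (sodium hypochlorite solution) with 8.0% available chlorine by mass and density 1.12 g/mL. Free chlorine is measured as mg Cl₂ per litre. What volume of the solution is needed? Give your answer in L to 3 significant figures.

Chlorine deficit: 1.9 − 0.8 = 1.1 ppm = 1.1 mg/L as Cl₂.
Cl₂ equivalent needed: 1.1 mg/L × 670,000 L = 737,000 mg = 737 g.
Product at 8.0% available chlorine: 737 / 0.08 = 9213 g.
Volume at density 1.12 g/mL: 9213 g ÷ 1.12 g/mL = 8225 mL.

8.23 L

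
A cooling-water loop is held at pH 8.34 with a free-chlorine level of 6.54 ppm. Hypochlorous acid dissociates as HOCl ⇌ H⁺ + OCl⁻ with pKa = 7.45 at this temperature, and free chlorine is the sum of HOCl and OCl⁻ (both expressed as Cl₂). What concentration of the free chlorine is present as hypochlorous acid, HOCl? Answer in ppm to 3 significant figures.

0.746 ppm

[OCl⁻]/[HOCl] = 10^(pH − pKa) = 10^(8.34 − 7.45) = 10^0.89 = 7.762.
Fraction as HOCl = 1 / (1 + 7.762) = 0.1141.
HOCl = 0.1141 × 6.54 ppm = 0.7464 ppm.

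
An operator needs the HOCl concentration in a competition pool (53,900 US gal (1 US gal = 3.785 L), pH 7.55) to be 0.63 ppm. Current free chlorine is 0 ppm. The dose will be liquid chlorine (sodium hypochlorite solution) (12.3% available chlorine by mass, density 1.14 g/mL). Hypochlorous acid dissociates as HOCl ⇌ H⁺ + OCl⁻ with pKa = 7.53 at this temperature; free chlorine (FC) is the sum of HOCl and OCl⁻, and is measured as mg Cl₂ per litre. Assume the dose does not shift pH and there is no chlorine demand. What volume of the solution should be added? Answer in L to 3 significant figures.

1.88 L

Volume: 53,900 US gal × 3.785 L/gal = 204,012 L.
[OCl⁻]/[HOCl] = 10^(pH − pKa) = 10^(7.55 − 7.53) = 1.047; fraction as HOCl = 1/(1 + 1.047) = 0.4885.
Free chlorine required for 0.63 ppm HOCl: 0.63 / 0.4885 = 1.29 ppm.
FC to add: 1.29 − 0 = 1.29 mg/L as Cl₂.
Cl₂ equivalent: 1.29 mg/L × 204,012 L = 263.1 g.
Product at 12.3% available Cl: 263.1 / 0.123 = 2139 g.
Volume: 2139 g ÷ 1.14 g/mL = 1876 mL.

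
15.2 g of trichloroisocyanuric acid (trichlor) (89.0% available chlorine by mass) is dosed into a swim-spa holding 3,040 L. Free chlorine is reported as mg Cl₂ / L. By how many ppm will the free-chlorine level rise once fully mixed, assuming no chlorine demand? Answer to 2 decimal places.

4.45 ppm

Available chlorine delivered: 15.2 g × 0.89 = 13.53 g as Cl₂.
Concentration rise: 13.53 g / 3,040 L = 4.45 mg/L = 4.45 ppm.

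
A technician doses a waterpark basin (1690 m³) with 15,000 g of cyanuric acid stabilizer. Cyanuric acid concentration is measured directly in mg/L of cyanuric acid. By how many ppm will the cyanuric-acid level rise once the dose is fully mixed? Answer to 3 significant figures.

8.88 ppm

Volume: 1690 m³ = 1,690,000 L.
Rise: 15,000 g / 1,690,000 L × 1000 = 8.876 mg/L.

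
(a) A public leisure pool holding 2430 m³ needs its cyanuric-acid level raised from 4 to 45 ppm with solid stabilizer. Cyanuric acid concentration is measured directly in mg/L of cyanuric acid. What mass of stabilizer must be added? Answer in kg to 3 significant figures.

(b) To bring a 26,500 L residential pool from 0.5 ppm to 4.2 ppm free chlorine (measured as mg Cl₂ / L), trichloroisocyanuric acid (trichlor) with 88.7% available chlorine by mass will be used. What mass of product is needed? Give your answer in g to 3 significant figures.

(a) Volume: 2430 m³ = 2,430,000 L.
(a) CYA to add: (45 − 4) = 41 mg/L × 2,430,000 L = 99,630 g cyanuric acid.

(b) Chlorine deficit: 4.2 − 0.5 = 3.7 ppm = 3.7 mg/L as Cl₂.
(b) Cl₂ equivalent needed: 3.7 mg/L × 26,500 L = 98,050 mg = 98.05 g.
(b) Product at 88.7% available chlorine: 98.05 / 0.887 = 110.5 g.

(a) 99.6 kg; (b) 111 g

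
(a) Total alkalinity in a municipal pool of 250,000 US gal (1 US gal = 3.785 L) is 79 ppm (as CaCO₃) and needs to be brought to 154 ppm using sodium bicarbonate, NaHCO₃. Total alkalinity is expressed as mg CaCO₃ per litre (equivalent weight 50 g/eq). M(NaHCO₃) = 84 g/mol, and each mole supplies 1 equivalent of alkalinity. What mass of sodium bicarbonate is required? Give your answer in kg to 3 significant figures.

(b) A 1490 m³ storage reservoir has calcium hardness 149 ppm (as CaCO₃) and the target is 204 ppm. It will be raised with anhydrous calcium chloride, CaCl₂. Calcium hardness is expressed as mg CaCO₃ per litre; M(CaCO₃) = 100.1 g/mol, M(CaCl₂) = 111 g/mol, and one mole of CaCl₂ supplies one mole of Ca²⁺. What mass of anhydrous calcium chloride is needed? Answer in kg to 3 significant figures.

(a) Volume: 250,000 US gal × 3.785 L/gal = 946,250 L.
(a) Alkalinity to add: (154 − 79) = 75 mg/L as CaCO₃ × 946,250 L = 70,970 g as CaCO₃.
(a) Equivalents: 70,970 g ÷ 50 g/eq = 1419 eq.
(a) NaHCO₃ supplies 1 eq per mole → 1419 mol.
(a) Mass: 1419 mol × 84 g/mol = 119,200 g.

(b) Volume: 1490 m³ = 1,490,000 L.
(b) Hardness to add: (204 − 149) = 55 mg/L as CaCO₃ × 1,490,000 L = 81,950 g as CaCO₃.
(b) Moles of Ca²⁺ (1 mol Ca²⁺ ≡ 1 mol CaCO₃): 81,950 / 100.1 g/mol = 818.7 mol.
(b) Mass of CaCl₂: 818.7 × 111 = 90,870 g.

(a) 119 kg; (b) 90.9 kg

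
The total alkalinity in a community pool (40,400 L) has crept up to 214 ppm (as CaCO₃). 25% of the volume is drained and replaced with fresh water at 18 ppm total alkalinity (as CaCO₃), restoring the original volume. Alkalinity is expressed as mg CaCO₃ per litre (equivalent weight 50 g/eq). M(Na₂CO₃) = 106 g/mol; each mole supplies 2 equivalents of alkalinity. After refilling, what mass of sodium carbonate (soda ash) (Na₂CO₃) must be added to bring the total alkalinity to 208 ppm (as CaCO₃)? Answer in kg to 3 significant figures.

1.84 kg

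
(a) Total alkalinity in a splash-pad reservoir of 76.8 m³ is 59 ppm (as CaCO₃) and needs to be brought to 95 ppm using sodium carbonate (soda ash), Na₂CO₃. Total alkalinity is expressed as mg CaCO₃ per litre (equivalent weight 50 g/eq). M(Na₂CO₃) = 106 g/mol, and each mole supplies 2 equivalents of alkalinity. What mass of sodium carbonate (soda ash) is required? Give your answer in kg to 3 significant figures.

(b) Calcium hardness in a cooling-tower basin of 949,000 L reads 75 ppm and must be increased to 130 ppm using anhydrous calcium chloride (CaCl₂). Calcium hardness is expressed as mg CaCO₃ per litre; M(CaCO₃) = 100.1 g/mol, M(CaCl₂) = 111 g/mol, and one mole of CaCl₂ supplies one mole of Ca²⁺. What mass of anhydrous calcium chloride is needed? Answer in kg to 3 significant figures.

(a) 2.93 kg; (b) 57.9 kg

(a) Volume: 76.8 m³ = 76,800 L.
(a) Alkalinity to add: (95 − 59) = 36 mg/L as CaCO₃ × 76,800 L = 2765 g as CaCO₃.
(a) Equivalents: 2765 g ÷ 50 g/eq = 55.3 eq.
(a) Each mole of Na₂CO₃ supplies 2 eq, so 55.3 / 2 = 27.65 mol.
(a) Mass: 27.65 mol × 106 g/mol = 2931 g.

(b) Hardness to add: (130 − 75) = 55 mg/L as CaCO₃ × 949,000 L = 52,200 g as CaCO₃.
(b) Moles of Ca²⁺ (1 mol Ca²⁺ ≡ 1 mol CaCO₃): 52,200 / 100.1 g/mol = 521.4 mol.
(b) Mass of CaCl₂: 521.4 × 111 = 57,880 g.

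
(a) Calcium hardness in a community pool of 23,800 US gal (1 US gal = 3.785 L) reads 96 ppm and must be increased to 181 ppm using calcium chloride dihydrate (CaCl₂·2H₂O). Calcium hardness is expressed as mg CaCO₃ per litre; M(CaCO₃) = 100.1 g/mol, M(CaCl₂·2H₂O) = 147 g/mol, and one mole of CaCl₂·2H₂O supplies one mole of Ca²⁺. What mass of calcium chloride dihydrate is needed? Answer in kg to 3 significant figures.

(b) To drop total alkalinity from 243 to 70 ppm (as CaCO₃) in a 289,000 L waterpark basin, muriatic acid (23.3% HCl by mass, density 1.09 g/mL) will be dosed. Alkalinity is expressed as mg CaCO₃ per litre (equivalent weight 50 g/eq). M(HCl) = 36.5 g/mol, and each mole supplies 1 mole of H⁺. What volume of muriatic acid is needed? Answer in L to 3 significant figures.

(a) 11.2 kg; (b) 144 L

(a) Volume: 23,800 US gal × 3.785 L/gal = 90,083 L.
(a) Hardness to add: (181 − 96) = 85 mg/L as CaCO₃ × 90,083 L = 7657 g as CaCO₃.
(a) Moles of Ca²⁺ (1 mol Ca²⁺ ≡ 1 mol CaCO₃): 7657 / 100.1 g/mol = 76.49 mol.
(a) Mass of CaCl₂·2H₂O: 76.49 × 147 = 11,240 g.

(b) Alkalinity to neutralize: (243 − 70) = 173 mg/L as CaCO₃ × 289,000 L = 50,000 g as CaCO₃.
(b) Equivalents of H⁺ required: 50,000 ÷ 50 g/eq = 999.9 eq = 999.9 mol HCl.
(b) Mass of HCl: 999.9 × 36.5 = 36,500 g.
(b) Mass of 23.3% solution: 36,500 / 0.233 = 156,600 g.
(b) Volume: 156,600 g ÷ 1.09 g/mL = 143,700 mL.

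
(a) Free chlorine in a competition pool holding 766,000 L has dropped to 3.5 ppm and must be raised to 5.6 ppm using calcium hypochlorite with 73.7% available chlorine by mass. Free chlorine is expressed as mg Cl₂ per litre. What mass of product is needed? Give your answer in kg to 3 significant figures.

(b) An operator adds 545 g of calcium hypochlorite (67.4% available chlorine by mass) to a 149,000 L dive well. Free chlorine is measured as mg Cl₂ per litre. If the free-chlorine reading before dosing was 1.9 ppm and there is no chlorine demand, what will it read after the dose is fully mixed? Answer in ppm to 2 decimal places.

(a) 2.18 kg; (b) 4.37 ppm

(a) Chlorine deficit: 5.6 − 3.5 = 2.1 ppm = 2.1 mg/L as Cl₂.
(a) Cl₂ equivalent needed: 2.1 mg/L × 766,000 L = 1,609,000 mg = 1609 g.
(a) Product at 73.7% available chlorine: 1609 / 0.737 = 2183 g.

(b) Available chlorine delivered: 545 g × 0.674 = 367.3 g as Cl₂.
(b) Concentration rise: 367.3 g / 149,000 L = 2.465 mg/L = 2.47 ppm.
(b) Final FC: 1.9 + 2.47 = 4.37 ppm.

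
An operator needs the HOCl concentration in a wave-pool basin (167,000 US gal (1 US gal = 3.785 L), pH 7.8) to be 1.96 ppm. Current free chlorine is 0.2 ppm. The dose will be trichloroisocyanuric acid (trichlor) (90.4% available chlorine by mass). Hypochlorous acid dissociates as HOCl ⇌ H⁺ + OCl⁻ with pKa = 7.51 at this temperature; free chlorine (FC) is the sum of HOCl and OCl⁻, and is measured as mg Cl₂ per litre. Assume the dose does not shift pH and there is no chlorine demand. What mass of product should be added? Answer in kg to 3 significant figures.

Volume: 167,000 US gal × 3.785 L/gal = 632,095 L.
[OCl⁻]/[HOCl] = 10^(pH − pKa) = 10^(7.8 − 7.51) = 1.95; fraction as HOCl = 1/(1 + 1.95) = 0.339.
Free chlorine required for 1.96 ppm HOCl: 1.96 / 0.339 = 5.782 ppm.
FC to add: 5.782 − 0.2 = 5.582 mg/L as Cl₂.
Cl₂ equivalent: 5.582 mg/L × 632,095 L = 3528 g.
Product at 90.4% available Cl: 3528 / 0.904 = 3903 g.

3.90 kg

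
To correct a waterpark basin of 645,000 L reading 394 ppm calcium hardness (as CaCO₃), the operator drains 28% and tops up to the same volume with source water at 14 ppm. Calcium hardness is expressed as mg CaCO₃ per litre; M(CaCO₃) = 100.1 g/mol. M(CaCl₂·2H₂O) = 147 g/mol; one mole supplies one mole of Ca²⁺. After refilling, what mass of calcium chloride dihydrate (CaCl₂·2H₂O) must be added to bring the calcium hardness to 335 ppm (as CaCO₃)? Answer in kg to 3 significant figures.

44.9 kg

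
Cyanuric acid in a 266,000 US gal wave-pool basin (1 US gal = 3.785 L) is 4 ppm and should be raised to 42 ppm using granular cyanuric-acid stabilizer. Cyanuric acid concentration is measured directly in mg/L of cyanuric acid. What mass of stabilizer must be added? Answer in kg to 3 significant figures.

38.3 kg

Volume: 266,000 US gal × 3.785 L/gal = 1,006,810 L.
CYA to add: (42 − 4) = 38 mg/L × 1,006,810 L = 38,260 g cyanuric acid.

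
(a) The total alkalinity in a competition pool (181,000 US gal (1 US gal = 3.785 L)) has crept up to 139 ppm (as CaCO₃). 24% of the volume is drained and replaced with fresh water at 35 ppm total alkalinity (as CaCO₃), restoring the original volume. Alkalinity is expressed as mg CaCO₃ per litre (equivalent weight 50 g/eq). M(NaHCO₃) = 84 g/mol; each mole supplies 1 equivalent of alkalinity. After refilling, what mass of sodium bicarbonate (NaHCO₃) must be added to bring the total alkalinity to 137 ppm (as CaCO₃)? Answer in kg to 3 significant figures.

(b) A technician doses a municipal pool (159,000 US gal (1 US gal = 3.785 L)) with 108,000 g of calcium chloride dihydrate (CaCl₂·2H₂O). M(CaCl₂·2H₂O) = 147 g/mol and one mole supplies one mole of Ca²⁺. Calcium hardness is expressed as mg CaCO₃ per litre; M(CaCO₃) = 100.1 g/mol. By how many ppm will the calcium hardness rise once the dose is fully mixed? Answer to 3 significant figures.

(a) 26.4 kg; (b) 122 ppm

(a) Volume: 181,000 US gal × 3.785 L/gal = 685,085 L.
(a) After draining 24% and refilling: 139 × 0.76 + 35 × 0.24 = 114.04 ppm.
(a) Deficit to target: 137 − 114.04 = 22.96 mg/L.
(a) As CaCO₃: 22.96 mg/L × 685,085 L = 15,730 g; ÷ 50 g/eq ÷ 1 = 314.6 mol NaHCO₃.
(a) Mass: 314.6 × 84 = 26,430 g.

(b) Volume: 159,000 US gal × 3.785 L/gal = 601,815 L.
(b) Moles of Ca²⁺: 108,000 g ÷ 147 g/mol = 734.7 mol.
(b) As CaCO₃: 734.7 mol × 100.1 g/mol = 73,540 g.
(b) Rise: 73,540 g / 601,815 L × 1000 = 122.2 mg/L.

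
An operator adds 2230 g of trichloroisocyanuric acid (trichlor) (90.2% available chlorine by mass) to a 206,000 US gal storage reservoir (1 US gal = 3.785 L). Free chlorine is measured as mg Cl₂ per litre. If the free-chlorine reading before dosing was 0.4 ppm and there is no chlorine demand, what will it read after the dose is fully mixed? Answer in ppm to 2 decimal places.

2.98 ppm

Volume: 206,000 US gal × 3.785 L/gal = 779,710 L.
Available chlorine delivered: 2230 g × 0.902 = 2011 g as Cl₂.
Concentration rise: 2011 g / 779,710 L = 2.58 mg/L = 2.58 ppm.
Final FC: 0.4 + 2.58 = 2.98 ppm.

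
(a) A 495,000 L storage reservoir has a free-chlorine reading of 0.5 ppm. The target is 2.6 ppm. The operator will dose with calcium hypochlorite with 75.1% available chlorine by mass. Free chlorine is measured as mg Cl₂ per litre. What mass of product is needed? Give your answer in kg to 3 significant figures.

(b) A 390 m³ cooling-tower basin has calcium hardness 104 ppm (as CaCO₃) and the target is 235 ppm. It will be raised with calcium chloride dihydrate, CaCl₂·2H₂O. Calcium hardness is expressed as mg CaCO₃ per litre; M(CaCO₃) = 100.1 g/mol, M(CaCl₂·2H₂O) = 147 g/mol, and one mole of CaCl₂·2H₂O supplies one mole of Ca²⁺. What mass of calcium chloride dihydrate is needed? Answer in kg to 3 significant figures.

(a) Chlorine deficit: 2.6 − 0.5 = 2.1 ppm = 2.1 mg/L as Cl₂.
(a) Cl₂ equivalent needed: 2.1 mg/L × 495,000 L = 1,040,000 mg = 1040 g.
(a) Product at 75.1% available chlorine: 1040 / 0.751 = 1384 g.

(b) Volume: 390 m³ = 390,000 L.
(b) Hardness to add: (235 − 104) = 131 mg/L as CaCO₃ × 390,000 L = 51,090 g as CaCO₃.
(b) Moles of Ca²⁺ (1 mol Ca²⁺ ≡ 1 mol CaCO₃): 51,090 / 100.1 g/mol = 510.4 mol.
(b) Mass of CaCl₂·2H₂O: 510.4 × 147 = 75,030 g.

(a) 1.38 kg; (b) 75.0 kg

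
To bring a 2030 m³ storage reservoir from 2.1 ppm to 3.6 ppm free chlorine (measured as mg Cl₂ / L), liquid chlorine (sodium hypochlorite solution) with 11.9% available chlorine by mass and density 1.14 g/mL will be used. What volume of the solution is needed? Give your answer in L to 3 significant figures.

22.4 L

Volume: 2030 m³ = 2,030,000 L.
Chlorine deficit: 3.6 − 2.1 = 1.5 ppm = 1.5 mg/L as Cl₂.
Cl₂ equivalent needed: 1.5 mg/L × 2,030,000 L = 3,045,000 mg = 3045 g.
Product at 11.9% available chlorine: 3045 / 0.119 = 25,590 g.
Volume at density 1.14 g/mL: 25,590 g ÷ 1.14 g/mL = 22,450 mL.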